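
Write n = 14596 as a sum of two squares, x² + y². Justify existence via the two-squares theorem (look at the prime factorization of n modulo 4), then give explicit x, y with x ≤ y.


Step 1: Factor n = 14596 = 2^2 · 41 · 89.
Step 2: Check the mod-4 condition on each prime factor: 2 = 2 (special); 41 ≡ 1 (mod 4), exponent 1; 89 ≡ 1 (mod 4), exponent 1.
All primes ≡ 3 (mod 4) appear to even exponent (or don't appear), so by the two-squares theorem n IS expressible as a sum of two squares.
Step 3: Build a representation. Group n = k² · m with k = 2 and m = 41 · 89 = 3649 (a product of primes ≡ 1 (mod 4)); a representation of m scales to one of n via (k·x)² + (k·y)² = k²(x² + y²). Each prime p ≡ 1 (mod 4) is itself a sum of two squares; find a² by testing p − a² for a perfect square:
  41: 41 − 1² = 40, 41 − 2² = 37, 41 − 3² = 32, 41 − 4² = 25 = 5² ⇒ 41 = 4² + 5².
  89: 89 − 1² = 88, 89 − 2² = 85, 89 − 3² = 80, 89 − 4² = 73, 89 − 5² = 64 = 8² ⇒ 89 = 5² + 8².
  Combine using the Brahmagupta–Fibonacci identity (a² + b²)(c² + d²) = (ac − bd)² + (ad + bc)² = (ac + bd)² + (ad − bc)²:
  41 · 89 = 3649: from (4² + 5²)(5² + 8²), take (4·5 − 5·8, 4·8 + 5·5) = (20 − 40, 32 + 25) = (-20, 57); dropping signs (only squares matter) gives (20, 57); check 20² + 57² = 400 + 3249 = 3649 ✓.
  Scale by k = 2: (2·20, 2·57) = (40, 114).
Step 4: Order so x ≤ y and verify: 40² + 114² = 1600 + 12996 = 14596 = n. ✓

n = 14596 = 40² + 114² (one valid representation with x ≤ y).


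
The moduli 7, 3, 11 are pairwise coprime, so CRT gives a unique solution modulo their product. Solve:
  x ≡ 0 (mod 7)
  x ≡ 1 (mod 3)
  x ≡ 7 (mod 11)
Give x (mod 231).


Moduli 7, 3, 11 are pairwise coprime; by CRT there is a unique solution modulo M = 7 · 3 · 11 = 231.
Solve pairwise, accumulating the modulus:
  Start with x ≡ 0 (mod 7).
  Combine with x ≡ 1 (mod 3): since gcd(7, 3) = 1, we get a unique residue mod 21.
    Write x = 0 + 7·t and substitute into x ≡ 1 (mod 3): 7·t ≡ 1 − 0 = 1 (mod 3).
    Reduce coefficients mod 3: 1·t ≡ 1 (mod 3).
    So t ≡ 1 (mod 3).
    Then x = 0 + 7·1 = 7, valid modulo lcm(7, 3) = 21: x ≡ 7 (mod 21).
  Combine with x ≡ 7 (mod 11): since gcd(21, 11) = 1, we get a unique residue mod 231.
    Write x = 7 + 21·t and substitute into x ≡ 7 (mod 11): 21·t ≡ 7 − 7 = 0 (mod 11).
    Reduce coefficients mod 11: 10·t ≡ 0 (mod 11).
    The inverse of 10 mod 11 is 10 (since 10·10 = 100 = 9·11 + 1), so t ≡ 10·0 = 0 ≡ 0 (mod 11).
    Then x = 7 + 21·0 = 7, valid modulo lcm(21, 11) = 231: x ≡ 7 (mod 231).
Verify: 7 mod 7 = 0 ✓, 7 mod 3 = 1 ✓, 7 mod 11 = 7 ✓.

x ≡ 7 (mod 231).


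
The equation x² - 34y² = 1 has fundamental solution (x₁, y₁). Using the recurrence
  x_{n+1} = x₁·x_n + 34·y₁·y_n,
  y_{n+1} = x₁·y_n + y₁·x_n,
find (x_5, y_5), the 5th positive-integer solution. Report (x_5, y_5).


Step 1: Find the fundamental solution (x₁, y₁) of x² - 34y² = 1.
  Expand √34 as a continued fraction. a₀ = ⌊√34⌋ = 5; iterate m_{k+1} = d_k·a_k − m_k, d_{k+1} = (34 − m_{k+1}²)/d_k, a_{k+1} = ⌊(a₀ + m_{k+1})/d_{k+1}⌋ (starting m₀ = 0, d₀ = 1), with convergents p_k = a_k·p_{k-1} + p_{k-2}, q_k = a_k·q_{k-1} + q_{k-2} (p₋₁ = 1, q₋₁ = 0):
  k = 0: a₀ = 5; p₀/q₀ = 5/1; p₀² − 34·q₀² = 25 − 34 = -9.
  k = 1: m = 5, d = 9, a = ⌊(5 + 5)/9⌋ = 1; p/q = (1·5 + 1)/(1·1 + 0) = 6/1; p² − 34·q² = 36 − 34 = 2.
  k = 2: m = 4, d = 2, a = ⌊(5 + 4)/2⌋ = 4; p/q = (4·6 + 5)/(4·1 + 1) = 29/5; p² − 34·q² = 841 − 850 = -9.
  k = 3: m = 4, d = 9, a = ⌊(5 + 4)/9⌋ = 1; p/q = (1·29 + 6)/(1·5 + 1) = 35/6; p² − 34·q² = 1225 − 1224 = 1.
  The first convergent with p² − 34·q² = 1 gives the fundamental solution (x₁, y₁) = (35, 6).
Step 2: Apply the recurrence (x_{n+1}, y_{n+1}) = (x₁x_n + 34y₁y_n, x₁y_n + y₁x_n) repeatedly.
  From (x_1, y_1) = (35, 6): x_2 = 35·35 + 34·6·6 = 2449; y_2 = 35·6 + 6·35 = 420.
  From (x_2, y_2) = (2449, 420): x_3 = 35·2449 + 34·6·420 = 171395; y_3 = 35·420 + 6·2449 = 29394.
  From (x_3, y_3) = (171395, 29394): x_4 = 35·171395 + 34·6·29394 = 11995201; y_4 = 35·29394 + 6·171395 = 2057160.
  From (x_4, y_4) = (11995201, 2057160): x_5 = 35·11995201 + 34·6·2057160 = 839492675; y_5 = 35·2057160 + 6·11995201 = 143971806.
Step 3: Verify x_5² - 34·y_5² = 704747951378655625 - 704747951378655624 = 1 (should be 1). ✓

(x_1, y_1) = (35, 6); (x_5, y_5) = (839492675, 143971806).


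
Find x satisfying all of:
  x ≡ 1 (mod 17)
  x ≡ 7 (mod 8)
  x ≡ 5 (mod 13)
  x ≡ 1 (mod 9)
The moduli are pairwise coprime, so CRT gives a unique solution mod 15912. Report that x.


Product of moduli M = 17 · 8 · 13 · 9 = 15912.
Merge one congruence at a time:
  Start: x ≡ 1 (mod 17).
  Combine with x ≡ 7 (mod 8); new modulus lcm = 136.
    Write x = 1 + 17·t and substitute into x ≡ 7 (mod 8): 17·t ≡ 7 − 1 = 6 (mod 8).
    Reduce coefficients mod 8: 1·t ≡ 6 (mod 8).
    So t ≡ 6 (mod 8).
    Then x = 1 + 17·6 = 103, valid modulo lcm(17, 8) = 136: x ≡ 103 (mod 136).
  Combine with x ≡ 5 (mod 13); new modulus lcm = 1768.
    Write x = 103 + 136·t and substitute into x ≡ 5 (mod 13): 136·t ≡ 5 − 103 = -98 (mod 13).
    Reduce coefficients mod 13: 6·t ≡ 6 (mod 13).
    The inverse of 6 mod 13 is 11 (since 6·11 = 66 = 5·13 + 1), so t ≡ 11·6 = 66 ≡ 1 (mod 13).
    Then x = 103 + 136·1 = 239, valid modulo lcm(136, 13) = 1768: x ≡ 239 (mod 1768).
  Combine with x ≡ 1 (mod 9); new modulus lcm = 15912.
    Write x = 239 + 1768·t and substitute into x ≡ 1 (mod 9): 1768·t ≡ 1 − 239 = -238 (mod 9).
    Reduce coefficients mod 9: 4·t ≡ 5 (mod 9).
    The inverse of 4 mod 9 is 7 (since 4·7 = 28 = 3·9 + 1), so t ≡ 7·5 = 35 ≡ 8 (mod 9).
    Then x = 239 + 1768·8 = 14383, valid modulo lcm(1768, 9) = 15912: x ≡ 14383 (mod 15912).
Verify against each original: 14383 mod 17 = 1, 14383 mod 8 = 7, 14383 mod 13 = 5, 14383 mod 9 = 1.

x ≡ 14383 (mod 15912).


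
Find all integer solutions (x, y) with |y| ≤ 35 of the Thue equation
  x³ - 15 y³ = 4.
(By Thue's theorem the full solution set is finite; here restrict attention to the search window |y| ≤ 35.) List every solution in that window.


The equation is x³ - 15y³ = 4. For fixed y, x³ = 15·y³ + 4, so a solution requires the RHS to be a perfect cube.
Strategy: iterate y from -35 to 35, compute RHS = 15·y³ + 4, and check whether it is a (positive or negative) perfect cube.
Check small values of y:
  y = 0: RHS = 4 is not a perfect cube.
  y = 1: RHS = 19 is not a perfect cube.
  y = -1: RHS = -11 is not a perfect cube.
  y = 2: RHS = 124 is not a perfect cube.
  y = -2: RHS = -116 is not a perfect cube.
  y = 3: RHS = 409 is not a perfect cube.
  y = -3: RHS = -401 is not a perfect cube.
Continuing the search up to |y| = 35 finds no solutions either.
No (x, y) in the scanned range satisfies the equation.

No integer solutions with |y| ≤ 35.


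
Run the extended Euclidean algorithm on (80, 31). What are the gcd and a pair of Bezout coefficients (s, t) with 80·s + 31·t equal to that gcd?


Euclidean algorithm on (80, 31) — divide until remainder is 0:
  80 = 2 · 31 + 18
  31 = 1 · 18 + 13
  18 = 1 · 13 + 5
  13 = 2 · 5 + 3
  5 = 1 · 3 + 2
  3 = 1 · 2 + 1
  2 = 2 · 1 + 0
gcd(80, 31) = 1.
Track Bezout coefficients alongside the remainders: start with r₀ = 80 = a·1 + b·0 (s = 1, t = 0) and r₁ = 31 = a·0 + b·1 (s = 0, t = 1); each new remainder r_{k+1} = r_{k-1} − q_k·r_k inherits s_{k+1} = s_{k-1} − q_k·s_k, t_{k+1} = t_{k-1} − q_k·t_k, so r_k = a·s_k + b·t_k at every step:
  q = 2: r = 18, s = 1 − 2·0 = 1, t = 0 − 2·1 = -2  (check: 80·1 + 31·(-2) = 18)
  q = 1: r = 13, s = 0 − 1·1 = -1, t = 1 − 1·(-2) = 3  (check: 80·(-1) + 31·3 = 13)
  q = 1: r = 5, s = 1 − 1·(-1) = 2, t = -2 − 1·3 = -5  (check: 80·2 + 31·(-5) = 5)
  q = 2: r = 3, s = -1 − 2·2 = -5, t = 3 − 2·(-5) = 13  (check: 80·(-5) + 31·13 = 3)
  q = 1: r = 2, s = 2 − 1·(-5) = 7, t = -5 − 1·13 = -18  (check: 80·7 + 31·(-18) = 2)
  q = 1: r = 1, s = -5 − 1·7 = -12, t = 13 − 1·(-18) = 31  (check: 80·(-12) + 31·31 = 1)
The row with r = 1 (the gcd) gives the Bezout coefficients s = -12, t = 31.
Result: 80 · (-12) + 31 · (31) = 1.

gcd(80, 31) = 1; s = -12, t = 31 (check: 80·(-12) + 31·31 = 1).


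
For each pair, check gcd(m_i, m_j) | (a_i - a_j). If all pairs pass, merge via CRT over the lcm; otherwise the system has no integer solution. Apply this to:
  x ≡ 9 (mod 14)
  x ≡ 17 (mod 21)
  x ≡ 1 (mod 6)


Moduli 14, 21, 6 are not pairwise coprime, so CRT works modulo lcm(m_i) when all pairwise compatibility conditions hold.
Pairwise compatibility: gcd(m_i, m_j) must divide a_i - a_j for every pair.
Merge one congruence at a time:
  Start: x ≡ 9 (mod 14).
  Combine with x ≡ 17 (mod 21): gcd(14, 21) = 7, and 17 - 9 = 8 is NOT divisible by 7.
    ⇒ system is inconsistent (no integer solution).

No solution (the system is inconsistent).


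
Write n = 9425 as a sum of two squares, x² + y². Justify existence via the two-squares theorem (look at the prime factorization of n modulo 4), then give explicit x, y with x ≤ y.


Step 1: Factor n = 9425 = 5^2 · 13 · 29.
Step 2: Check the mod-4 condition on each prime factor: 5 ≡ 1 (mod 4), exponent 2; 13 ≡ 1 (mod 4), exponent 1; 29 ≡ 1 (mod 4), exponent 1.
All primes ≡ 3 (mod 4) appear to even exponent (or don't appear), so by the two-squares theorem n IS expressible as a sum of two squares.
Step 3: Build a representation. Group n = k² · m with k = 5 and m = 13 · 29 = 377 (a product of primes ≡ 1 (mod 4)); a representation of m scales to one of n via (k·x)² + (k·y)² = k²(x² + y²). Each prime p ≡ 1 (mod 4) is itself a sum of two squares; find a² by testing p − a² for a perfect square:
  13: 13 − 1² = 12, 13 − 2² = 9 = 3² ⇒ 13 = 2² + 3².
  29: 29 − 1² = 28, 29 − 2² = 25 = 5² ⇒ 29 = 2² + 5².
  Combine using the Brahmagupta–Fibonacci identity (a² + b²)(c² + d²) = (ac − bd)² + (ad + bc)² = (ac + bd)² + (ad − bc)²:
  13 · 29 = 377: from (2² + 3²)(2² + 5²), take (2·2 − 3·5, 2·5 + 3·2) = (4 − 15, 10 + 6) = (-11, 16); dropping signs (only squares matter) gives (11, 16); check 11² + 16² = 121 + 256 = 377 ✓.
  Scale by k = 5: (5·11, 5·16) = (55, 80).
Step 4: Order so x ≤ y and verify: 55² + 80² = 3025 + 6400 = 9425 = n. ✓

n = 9425 = 55² + 80² (one valid representation with x ≤ y).


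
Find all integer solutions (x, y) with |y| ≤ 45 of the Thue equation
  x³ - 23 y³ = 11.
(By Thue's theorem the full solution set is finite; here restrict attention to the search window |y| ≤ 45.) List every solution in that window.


The equation is x³ - 23y³ = 11. For fixed y, x³ = 23·y³ + 11, so a solution requires the RHS to be a perfect cube.
Strategy: iterate y from -45 to 45, compute RHS = 23·y³ + 11, and check whether it is a (positive or negative) perfect cube.
Check small values of y:
  y = 0: RHS = 11 is not a perfect cube.
  y = 1: RHS = 34 is not a perfect cube.
  y = -1: RHS = -12 is not a perfect cube.
  y = 2: RHS = 195 is not a perfect cube.
  y = -2: RHS = -173 is not a perfect cube.
  y = 3: RHS = 632 is not a perfect cube.
  y = -3: RHS = -610 is not a perfect cube.
Continuing the search up to |y| = 45 finds no solutions either.
No (x, y) in the scanned range satisfies the equation.

No integer solutions with |y| ≤ 45.


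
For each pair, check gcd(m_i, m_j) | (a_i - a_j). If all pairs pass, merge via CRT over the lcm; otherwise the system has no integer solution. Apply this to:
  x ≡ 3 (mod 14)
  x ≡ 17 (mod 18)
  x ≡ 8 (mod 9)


Moduli 14, 18, 9 are not pairwise coprime, so CRT works modulo lcm(m_i) when all pairwise compatibility conditions hold.
Pairwise compatibility: gcd(m_i, m_j) must divide a_i - a_j for every pair.
Merge one congruence at a time:
  Start: x ≡ 3 (mod 14).
  Combine with x ≡ 17 (mod 18): gcd(14, 18) = 2; 17 - 3 = 14, which IS divisible by 2, so compatible.
    Write x = 3 + 14·t and substitute into x ≡ 17 (mod 18): 14·t ≡ 17 − 3 = 14 (mod 18).
    Divide the congruence (and modulus) by g = 2: 7·t ≡ 7 (mod 9).
    The inverse of 7 mod 9 is 4 (since 7·4 = 28 = 3·9 + 1), so t ≡ 4·7 = 28 ≡ 1 (mod 9).
    Then x = 3 + 14·1 = 17, valid modulo lcm(14, 18) = 126: x ≡ 17 (mod 126).
  Combine with x ≡ 8 (mod 9): gcd(126, 9) = 9; 8 - 17 = -9, which IS divisible by 9, so compatible.
    Write x = 17 + 126·t and substitute into x ≡ 8 (mod 9): 126·t ≡ 8 − 17 = -9 (mod 9).
    Divide the congruence (and modulus) by g = 9: 14·t ≡ -1 (mod 1).
    Modulo 1 every t works; take t = 0.
    Then x = 17 + 126·0 = 17, valid modulo lcm(126, 9) = 126: x ≡ 17 (mod 126).
Verify: 17 mod 14 = 3, 17 mod 18 = 17, 17 mod 9 = 8.

x ≡ 17 (mod 126).


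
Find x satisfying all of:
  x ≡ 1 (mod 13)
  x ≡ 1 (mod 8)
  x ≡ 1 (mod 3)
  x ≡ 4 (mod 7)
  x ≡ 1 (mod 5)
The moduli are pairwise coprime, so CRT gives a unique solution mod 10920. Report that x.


Product of moduli M = 13 · 8 · 3 · 7 · 5 = 10920.
Merge one congruence at a time:
  Start: x ≡ 1 (mod 13).
  Combine with x ≡ 1 (mod 8); new modulus lcm = 104.
    Write x = 1 + 13·t and substitute into x ≡ 1 (mod 8): 13·t ≡ 1 − 1 = 0 (mod 8).
    Reduce coefficients mod 8: 5·t ≡ 0 (mod 8).
    The inverse of 5 mod 8 is 5 (since 5·5 = 25 = 3·8 + 1), so t ≡ 5·0 = 0 ≡ 0 (mod 8).
    Then x = 1 + 13·0 = 1, valid modulo lcm(13, 8) = 104: x ≡ 1 (mod 104).
  Combine with x ≡ 1 (mod 3); new modulus lcm = 312.
    Write x = 1 + 104·t and substitute into x ≡ 1 (mod 3): 104·t ≡ 1 − 1 = 0 (mod 3).
    Reduce coefficients mod 3: 2·t ≡ 0 (mod 3).
    The inverse of 2 mod 3 is 2 (since 2·2 = 4 = 1·3 + 1), so t ≡ 2·0 = 0 ≡ 0 (mod 3).
    Then x = 1 + 104·0 = 1, valid modulo lcm(104, 3) = 312: x ≡ 1 (mod 312).
  Combine with x ≡ 4 (mod 7); new modulus lcm = 2184.
    Write x = 1 + 312·t and substitute into x ≡ 4 (mod 7): 312·t ≡ 4 − 1 = 3 (mod 7).
    Reduce coefficients mod 7: 4·t ≡ 3 (mod 7).
    The inverse of 4 mod 7 is 2 (since 4·2 = 8 = 1·7 + 1), so t ≡ 2·3 = 6 ≡ 6 (mod 7).
    Then x = 1 + 312·6 = 1873, valid modulo lcm(312, 7) = 2184: x ≡ 1873 (mod 2184).
  Combine with x ≡ 1 (mod 5); new modulus lcm = 10920.
    Write x = 1873 + 2184·t and substitute into x ≡ 1 (mod 5): 2184·t ≡ 1 − 1873 = -1872 (mod 5).
    Reduce coefficients mod 5: 4·t ≡ 3 (mod 5).
    The inverse of 4 mod 5 is 4 (since 4·4 = 16 = 3·5 + 1), so t ≡ 4·3 = 12 ≡ 2 (mod 5).
    Then x = 1873 + 2184·2 = 6241, valid modulo lcm(2184, 5) = 10920: x ≡ 6241 (mod 10920).
Verify against each original: 6241 mod 13 = 1, 6241 mod 8 = 1, 6241 mod 3 = 1, 6241 mod 7 = 4, 6241 mod 5 = 1.

x ≡ 6241 (mod 10920).


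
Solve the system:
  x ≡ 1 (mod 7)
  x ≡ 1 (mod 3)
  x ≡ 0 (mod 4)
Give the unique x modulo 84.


Moduli 7, 3, 4 are pairwise coprime; by CRT there is a unique solution modulo M = 7 · 3 · 4 = 84.
Solve pairwise, accumulating the modulus:
  Start with x ≡ 1 (mod 7).
  Combine with x ≡ 1 (mod 3): since gcd(7, 3) = 1, we get a unique residue mod 21.
    Write x = 1 + 7·t and substitute into x ≡ 1 (mod 3): 7·t ≡ 1 − 1 = 0 (mod 3).
    Reduce coefficients mod 3: 1·t ≡ 0 (mod 3).
    So t ≡ 0 (mod 3).
    Then x = 1 + 7·0 = 1, valid modulo lcm(7, 3) = 21: x ≡ 1 (mod 21).
  Combine with x ≡ 0 (mod 4): since gcd(21, 4) = 1, we get a unique residue mod 84.
    Write x = 1 + 21·t and substitute into x ≡ 0 (mod 4): 21·t ≡ 0 − 1 = -1 (mod 4).
    Reduce coefficients mod 4: 1·t ≡ 3 (mod 4).
    So t ≡ 3 (mod 4).
    Then x = 1 + 21·3 = 64, valid modulo lcm(21, 4) = 84: x ≡ 64 (mod 84).
Verify: 64 mod 7 = 1 ✓, 64 mod 3 = 1 ✓, 64 mod 4 = 0 ✓.

x ≡ 64 (mod 84).


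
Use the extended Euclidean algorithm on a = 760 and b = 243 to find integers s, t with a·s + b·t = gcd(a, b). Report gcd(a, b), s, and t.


Euclidean algorithm on (760, 243) — divide until remainder is 0:
  760 = 3 · 243 + 31
  243 = 7 · 31 + 26
  31 = 1 · 26 + 5
  26 = 5 · 5 + 1
  5 = 5 · 1 + 0
gcd(760, 243) = 1.
Track Bezout coefficients alongside the remainders: start with r₀ = 760 = a·1 + b·0 (s = 1, t = 0) and r₁ = 243 = a·0 + b·1 (s = 0, t = 1); each new remainder r_{k+1} = r_{k-1} − q_k·r_k inherits s_{k+1} = s_{k-1} − q_k·s_k, t_{k+1} = t_{k-1} − q_k·t_k, so r_k = a·s_k + b·t_k at every step:
  q = 3: r = 31, s = 1 − 3·0 = 1, t = 0 − 3·1 = -3  (check: 760·1 + 243·(-3) = 31)
  q = 7: r = 26, s = 0 − 7·1 = -7, t = 1 − 7·(-3) = 22  (check: 760·(-7) + 243·22 = 26)
  q = 1: r = 5, s = 1 − 1·(-7) = 8, t = -3 − 1·22 = -25  (check: 760·8 + 243·(-25) = 5)
  q = 5: r = 1, s = -7 − 5·8 = -47, t = 22 − 5·(-25) = 147  (check: 760·(-47) + 243·147 = 1)
The row with r = 1 (the gcd) gives the Bezout coefficients s = -47, t = 147.
Result: 760 · (-47) + 243 · (147) = 1.

gcd(760, 243) = 1; s = -47, t = 147 (check: 760·(-47) + 243·147 = 1).


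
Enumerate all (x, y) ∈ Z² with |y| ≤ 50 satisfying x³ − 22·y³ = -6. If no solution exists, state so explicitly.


The equation is x³ - 22y³ = -6. For fixed y, x³ = 22·y³ − 6, so a solution requires the RHS to be a perfect cube.
Strategy: iterate y from -50 to 50, compute RHS = 22·y³ − 6, and check whether it is a (positive or negative) perfect cube.
Check small values of y:
  y = 0: RHS = -6 is not a perfect cube.
  y = 1: RHS = 16 is not a perfect cube.
  y = -1: RHS = -28 is not a perfect cube.
  y = 2: RHS = 170 is not a perfect cube.
  y = -2: RHS = -182 is not a perfect cube.
  y = 3: RHS = 588 is not a perfect cube.
  y = -3: RHS = -600 is not a perfect cube.
Continuing, at y = 5: RHS = 2744 = (14)³ ⇒ x = 14 works.
Searching the remaining y in |y| ≤ 50 finds no further solutions.
Collected solutions: (14, 5).

Solutions (with |y| ≤ 50): (14, 5).


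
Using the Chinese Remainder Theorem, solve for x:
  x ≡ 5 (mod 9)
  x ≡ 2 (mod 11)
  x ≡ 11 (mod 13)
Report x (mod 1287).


Moduli 9, 11, 13 are pairwise coprime; by CRT there is a unique solution modulo M = 9 · 11 · 13 = 1287.
Solve pairwise, accumulating the modulus:
  Start with x ≡ 5 (mod 9).
  Combine with x ≡ 2 (mod 11): since gcd(9, 11) = 1, we get a unique residue mod 99.
    Write x = 5 + 9·t and substitute into x ≡ 2 (mod 11): 9·t ≡ 2 − 5 = -3 (mod 11).
    Reduce coefficients mod 11: 9·t ≡ 8 (mod 11).
    The inverse of 9 mod 11 is 5 (since 9·5 = 45 = 4·11 + 1), so t ≡ 5·8 = 40 ≡ 7 (mod 11).
    Then x = 5 + 9·7 = 68, valid modulo lcm(9, 11) = 99: x ≡ 68 (mod 99).
  Combine with x ≡ 11 (mod 13): since gcd(99, 13) = 1, we get a unique residue mod 1287.
    Write x = 68 + 99·t and substitute into x ≡ 11 (mod 13): 99·t ≡ 11 − 68 = -57 (mod 13).
    Reduce coefficients mod 13: 8·t ≡ 8 (mod 13).
    The inverse of 8 mod 13 is 5 (since 8·5 = 40 = 3·13 + 1), so t ≡ 5·8 = 40 ≡ 1 (mod 13).
    Then x = 68 + 99·1 = 167, valid modulo lcm(99, 13) = 1287: x ≡ 167 (mod 1287).
Verify: 167 mod 9 = 5 ✓, 167 mod 11 = 2 ✓, 167 mod 13 = 11 ✓.

x ≡ 167 (mod 1287).


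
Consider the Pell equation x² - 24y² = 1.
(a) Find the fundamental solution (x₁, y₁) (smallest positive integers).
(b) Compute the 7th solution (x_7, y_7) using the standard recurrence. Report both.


Step 1: Find the fundamental solution (x₁, y₁) of x² - 24y² = 1.
  Expand √24 as a continued fraction. a₀ = ⌊√24⌋ = 4; iterate m_{k+1} = d_k·a_k − m_k, d_{k+1} = (24 − m_{k+1}²)/d_k, a_{k+1} = ⌊(a₀ + m_{k+1})/d_{k+1}⌋ (starting m₀ = 0, d₀ = 1), with convergents p_k = a_k·p_{k-1} + p_{k-2}, q_k = a_k·q_{k-1} + q_{k-2} (p₋₁ = 1, q₋₁ = 0):
  k = 0: a₀ = 4; p₀/q₀ = 4/1; p₀² − 24·q₀² = 16 − 24 = -8.
  k = 1: m = 4, d = 8, a = ⌊(4 + 4)/8⌋ = 1; p/q = (1·4 + 1)/(1·1 + 0) = 5/1; p² − 24·q² = 25 − 24 = 1.
  The first convergent with p² − 24·q² = 1 gives the fundamental solution (x₁, y₁) = (5, 1).
Step 2: Apply the recurrence (x_{n+1}, y_{n+1}) = (x₁x_n + 24y₁y_n, x₁y_n + y₁x_n) repeatedly.
  From (x_1, y_1) = (5, 1): x_2 = 5·5 + 24·1·1 = 49; y_2 = 5·1 + 1·5 = 10.
  From (x_2, y_2) = (49, 10): x_3 = 5·49 + 24·1·10 = 485; y_3 = 5·10 + 1·49 = 99.
  From (x_3, y_3) = (485, 99): x_4 = 5·485 + 24·1·99 = 4801; y_4 = 5·99 + 1·485 = 980.
  From (x_4, y_4) = (4801, 980): x_5 = 5·4801 + 24·1·980 = 47525; y_5 = 5·980 + 1·4801 = 9701.
  From (x_5, y_5) = (47525, 9701): x_6 = 5·47525 + 24·1·9701 = 470449; y_6 = 5·9701 + 1·47525 = 96030.
  From (x_6, y_6) = (470449, 96030): x_7 = 5·470449 + 24·1·96030 = 4656965; y_7 = 5·96030 + 1·470449 = 950599.
Step 3: Verify x_7² - 24·y_7² = 21687323011225 - 21687323011224 = 1 (should be 1). ✓

(x_1, y_1) = (5, 1); (x_7, y_7) = (4656965, 950599).


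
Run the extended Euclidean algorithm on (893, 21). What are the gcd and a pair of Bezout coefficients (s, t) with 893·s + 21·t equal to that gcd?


Euclidean algorithm on (893, 21) — divide until remainder is 0:
  893 = 42 · 21 + 11
  21 = 1 · 11 + 10
  11 = 1 · 10 + 1
  10 = 10 · 1 + 0
gcd(893, 21) = 1.
Track Bezout coefficients alongside the remainders: start with r₀ = 893 = a·1 + b·0 (s = 1, t = 0) and r₁ = 21 = a·0 + b·1 (s = 0, t = 1); each new remainder r_{k+1} = r_{k-1} − q_k·r_k inherits s_{k+1} = s_{k-1} − q_k·s_k, t_{k+1} = t_{k-1} − q_k·t_k, so r_k = a·s_k + b·t_k at every step:
  q = 42: r = 11, s = 1 − 42·0 = 1, t = 0 − 42·1 = -42  (check: 893·1 + 21·(-42) = 11)
  q = 1: r = 10, s = 0 − 1·1 = -1, t = 1 − 1·(-42) = 43  (check: 893·(-1) + 21·43 = 10)
  q = 1: r = 1, s = 1 − 1·(-1) = 2, t = -42 − 1·43 = -85  (check: 893·2 + 21·(-85) = 1)
The row with r = 1 (the gcd) gives the Bezout coefficients s = 2, t = -85.
Result: 893 · (2) + 21 · (-85) = 1.

gcd(893, 21) = 1; s = 2, t = -85 (check: 893·2 + 21·(-85) = 1).


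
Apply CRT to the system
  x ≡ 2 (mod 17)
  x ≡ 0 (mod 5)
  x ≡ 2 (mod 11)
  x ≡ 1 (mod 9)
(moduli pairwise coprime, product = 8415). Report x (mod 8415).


Product of moduli M = 17 · 5 · 11 · 9 = 8415.
Merge one congruence at a time:
  Start: x ≡ 2 (mod 17).
  Combine with x ≡ 0 (mod 5); new modulus lcm = 85.
    Write x = 2 + 17·t and substitute into x ≡ 0 (mod 5): 17·t ≡ 0 − 2 = -2 (mod 5).
    Reduce coefficients mod 5: 2·t ≡ 3 (mod 5).
    The inverse of 2 mod 5 is 3 (since 2·3 = 6 = 1·5 + 1), so t ≡ 3·3 = 9 ≡ 4 (mod 5).
    Then x = 2 + 17·4 = 70, valid modulo lcm(17, 5) = 85: x ≡ 70 (mod 85).
  Combine with x ≡ 2 (mod 11); new modulus lcm = 935.
    Write x = 70 + 85·t and substitute into x ≡ 2 (mod 11): 85·t ≡ 2 − 70 = -68 (mod 11).
    Reduce coefficients mod 11: 8·t ≡ 9 (mod 11).
    The inverse of 8 mod 11 is 7 (since 8·7 = 56 = 5·11 + 1), so t ≡ 7·9 = 63 ≡ 8 (mod 11).
    Then x = 70 + 85·8 = 750, valid modulo lcm(85, 11) = 935: x ≡ 750 (mod 935).
  Combine with x ≡ 1 (mod 9); new modulus lcm = 8415.
    Write x = 750 + 935·t and substitute into x ≡ 1 (mod 9): 935·t ≡ 1 − 750 = -749 (mod 9).
    Reduce coefficients mod 9: 8·t ≡ 7 (mod 9).
    The inverse of 8 mod 9 is 8 (since 8·8 = 64 = 7·9 + 1), so t ≡ 8·7 = 56 ≡ 2 (mod 9).
    Then x = 750 + 935·2 = 2620, valid modulo lcm(935, 9) = 8415: x ≡ 2620 (mod 8415).
Verify against each original: 2620 mod 17 = 2, 2620 mod 5 = 0, 2620 mod 11 = 2, 2620 mod 9 = 1.

x ≡ 2620 (mod 8415).


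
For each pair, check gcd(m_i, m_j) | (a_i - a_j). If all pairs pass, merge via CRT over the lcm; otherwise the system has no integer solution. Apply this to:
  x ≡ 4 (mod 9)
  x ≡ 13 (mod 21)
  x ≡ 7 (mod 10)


Moduli 9, 21, 10 are not pairwise coprime, so CRT works modulo lcm(m_i) when all pairwise compatibility conditions hold.
Pairwise compatibility: gcd(m_i, m_j) must divide a_i - a_j for every pair.
Merge one congruence at a time:
  Start: x ≡ 4 (mod 9).
  Combine with x ≡ 13 (mod 21): gcd(9, 21) = 3; 13 - 4 = 9, which IS divisible by 3, so compatible.
    Write x = 4 + 9·t and substitute into x ≡ 13 (mod 21): 9·t ≡ 13 − 4 = 9 (mod 21).
    Divide the congruence (and modulus) by g = 3: 3·t ≡ 3 (mod 7).
    The inverse of 3 mod 7 is 5 (since 3·5 = 15 = 2·7 + 1), so t ≡ 5·3 = 15 ≡ 1 (mod 7).
    Then x = 4 + 9·1 = 13, valid modulo lcm(9, 21) = 63: x ≡ 13 (mod 63).
  Combine with x ≡ 7 (mod 10): gcd(63, 10) = 1; 7 - 13 = -6, which IS divisible by 1, so compatible.
    Write x = 13 + 63·t and substitute into x ≡ 7 (mod 10): 63·t ≡ 7 − 13 = -6 (mod 10).
    Reduce coefficients mod 10: 3·t ≡ 4 (mod 10).
    The inverse of 3 mod 10 is 7 (since 3·7 = 21 = 2·10 + 1), so t ≡ 7·4 = 28 ≡ 8 (mod 10).
    Then x = 13 + 63·8 = 517, valid modulo lcm(63, 10) = 630: x ≡ 517 (mod 630).
Verify: 517 mod 9 = 4, 517 mod 21 = 13, 517 mod 10 = 7.

x ≡ 517 (mod 630).


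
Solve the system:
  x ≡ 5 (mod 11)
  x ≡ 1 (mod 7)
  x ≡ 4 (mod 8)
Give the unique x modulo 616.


Moduli 11, 7, 8 are pairwise coprime; by CRT there is a unique solution modulo M = 11 · 7 · 8 = 616.
Solve pairwise, accumulating the modulus:
  Start with x ≡ 5 (mod 11).
  Combine with x ≡ 1 (mod 7): since gcd(11, 7) = 1, we get a unique residue mod 77.
    Write x = 5 + 11·t and substitute into x ≡ 1 (mod 7): 11·t ≡ 1 − 5 = -4 (mod 7).
    Reduce coefficients mod 7: 4·t ≡ 3 (mod 7).
    The inverse of 4 mod 7 is 2 (since 4·2 = 8 = 1·7 + 1), so t ≡ 2·3 = 6 ≡ 6 (mod 7).
    Then x = 5 + 11·6 = 71, valid modulo lcm(11, 7) = 77: x ≡ 71 (mod 77).
  Combine with x ≡ 4 (mod 8): since gcd(77, 8) = 1, we get a unique residue mod 616.
    Write x = 71 + 77·t and substitute into x ≡ 4 (mod 8): 77·t ≡ 4 − 71 = -67 (mod 8).
    Reduce coefficients mod 8: 5·t ≡ 5 (mod 8).
    The inverse of 5 mod 8 is 5 (since 5·5 = 25 = 3·8 + 1), so t ≡ 5·5 = 25 ≡ 1 (mod 8).
    Then x = 71 + 77·1 = 148, valid modulo lcm(77, 8) = 616: x ≡ 148 (mod 616).
Verify: 148 mod 11 = 5 ✓, 148 mod 7 = 1 ✓, 148 mod 8 = 4 ✓.

x ≡ 148 (mod 616).


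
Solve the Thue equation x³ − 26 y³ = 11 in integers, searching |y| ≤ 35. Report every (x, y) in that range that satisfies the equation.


The equation is x³ - 26y³ = 11. For fixed y, x³ = 26·y³ + 11, so a solution requires the RHS to be a perfect cube.
Strategy: iterate y from -35 to 35, compute RHS = 26·y³ + 11, and check whether it is a (positive or negative) perfect cube.
Check small values of y:
  y = 0: RHS = 11 is not a perfect cube.
  y = 1: RHS = 37 is not a perfect cube.
  y = -1: RHS = -15 is not a perfect cube.
  y = 2: RHS = 219 is not a perfect cube.
  y = -2: RHS = -197 is not a perfect cube.
  y = 3: RHS = 713 is not a perfect cube.
  y = -3: RHS = -691 is not a perfect cube.
Continuing the search up to |y| = 35 finds no solutions either.
No (x, y) in the scanned range satisfies the equation.

No integer solutions with |y| ≤ 35.


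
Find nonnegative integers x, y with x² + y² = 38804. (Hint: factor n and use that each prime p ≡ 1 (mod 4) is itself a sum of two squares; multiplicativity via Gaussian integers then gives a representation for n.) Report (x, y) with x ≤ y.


Step 1: Factor n = 38804 = 2^2 · 89 · 109.
Step 2: Check the mod-4 condition on each prime factor: 2 = 2 (special); 89 ≡ 1 (mod 4), exponent 1; 109 ≡ 1 (mod 4), exponent 1.
All primes ≡ 3 (mod 4) appear to even exponent (or don't appear), so by the two-squares theorem n IS expressible as a sum of two squares.
Step 3: Build a representation. Group n = k² · m with k = 2 and m = 89 · 109 = 9701 (a product of primes ≡ 1 (mod 4)); a representation of m scales to one of n via (k·x)² + (k·y)² = k²(x² + y²). Each prime p ≡ 1 (mod 4) is itself a sum of two squares; find a² by testing p − a² for a perfect square:
  89: 89 − 1² = 88, 89 − 2² = 85, 89 − 3² = 80, 89 − 4² = 73, 89 − 5² = 64 = 8² ⇒ 89 = 5² + 8².
  109: 109 − 1² = 108, 109 − 2² = 105, 109 − 3² = 100 = 10² ⇒ 109 = 3² + 10².
  Combine using the Brahmagupta–Fibonacci identity (a² + b²)(c² + d²) = (ac − bd)² + (ad + bc)² = (ac + bd)² + (ad − bc)²:
  89 · 109 = 9701: from (5² + 8²)(3² + 10²), take (5·3 − 8·10, 5·10 + 8·3) = (15 − 80, 50 + 24) = (-65, 74); dropping signs (only squares matter) gives (65, 74); check 65² + 74² = 4225 + 5476 = 9701 ✓.
  Scale by k = 2: (2·65, 2·74) = (130, 148).
Step 4: Order so x ≤ y and verify: 130² + 148² = 16900 + 21904 = 38804 = n. ✓

n = 38804 = 130² + 148² (one valid representation with x ≤ y).


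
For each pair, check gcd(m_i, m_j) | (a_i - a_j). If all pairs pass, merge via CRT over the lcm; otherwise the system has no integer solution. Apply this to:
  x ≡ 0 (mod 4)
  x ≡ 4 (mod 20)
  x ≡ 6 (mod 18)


Moduli 4, 20, 18 are not pairwise coprime, so CRT works modulo lcm(m_i) when all pairwise compatibility conditions hold.
Pairwise compatibility: gcd(m_i, m_j) must divide a_i - a_j for every pair.
Merge one congruence at a time:
  Start: x ≡ 0 (mod 4).
  Combine with x ≡ 4 (mod 20): gcd(4, 20) = 4; 4 - 0 = 4, which IS divisible by 4, so compatible.
    Write x = 0 + 4·t and substitute into x ≡ 4 (mod 20): 4·t ≡ 4 − 0 = 4 (mod 20).
    Divide the congruence (and modulus) by g = 4: 1·t ≡ 1 (mod 5).
    So t ≡ 1 (mod 5).
    Then x = 0 + 4·1 = 4, valid modulo lcm(4, 20) = 20: x ≡ 4 (mod 20).
  Combine with x ≡ 6 (mod 18): gcd(20, 18) = 2; 6 - 4 = 2, which IS divisible by 2, so compatible.
    Write x = 4 + 20·t and substitute into x ≡ 6 (mod 18): 20·t ≡ 6 − 4 = 2 (mod 18).
    Divide the congruence (and modulus) by g = 2: 10·t ≡ 1 (mod 9).
    Reduce coefficients mod 9: 1·t ≡ 1 (mod 9).
    So t ≡ 1 (mod 9).
    Then x = 4 + 20·1 = 24, valid modulo lcm(20, 18) = 180: x ≡ 24 (mod 180).
Verify: 24 mod 4 = 0, 24 mod 20 = 4, 24 mod 18 = 6.

x ≡ 24 (mod 180).


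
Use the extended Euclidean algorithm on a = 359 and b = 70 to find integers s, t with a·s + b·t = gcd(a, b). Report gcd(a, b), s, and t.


Euclidean algorithm on (359, 70) — divide until remainder is 0:
  359 = 5 · 70 + 9
  70 = 7 · 9 + 7
  9 = 1 · 7 + 2
  7 = 3 · 2 + 1
  2 = 2 · 1 + 0
gcd(359, 70) = 1.
Track Bezout coefficients alongside the remainders: start with r₀ = 359 = a·1 + b·0 (s = 1, t = 0) and r₁ = 70 = a·0 + b·1 (s = 0, t = 1); each new remainder r_{k+1} = r_{k-1} − q_k·r_k inherits s_{k+1} = s_{k-1} − q_k·s_k, t_{k+1} = t_{k-1} − q_k·t_k, so r_k = a·s_k + b·t_k at every step:
  q = 5: r = 9, s = 1 − 5·0 = 1, t = 0 − 5·1 = -5  (check: 359·1 + 70·(-5) = 9)
  q = 7: r = 7, s = 0 − 7·1 = -7, t = 1 − 7·(-5) = 36  (check: 359·(-7) + 70·36 = 7)
  q = 1: r = 2, s = 1 − 1·(-7) = 8, t = -5 − 1·36 = -41  (check: 359·8 + 70·(-41) = 2)
  q = 3: r = 1, s = -7 − 3·8 = -31, t = 36 − 3·(-41) = 159  (check: 359·(-31) + 70·159 = 1)
The row with r = 1 (the gcd) gives the Bezout coefficients s = -31, t = 159.
Result: 359 · (-31) + 70 · (159) = 1.

gcd(359, 70) = 1; s = -31, t = 159 (check: 359·(-31) + 70·159 = 1).


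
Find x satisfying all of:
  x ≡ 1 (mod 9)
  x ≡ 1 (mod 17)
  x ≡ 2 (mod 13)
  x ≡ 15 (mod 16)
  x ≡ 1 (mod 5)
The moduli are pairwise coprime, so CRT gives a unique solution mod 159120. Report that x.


Product of moduli M = 9 · 17 · 13 · 16 · 5 = 159120.
Merge one congruence at a time:
  Start: x ≡ 1 (mod 9).
  Combine with x ≡ 1 (mod 17); new modulus lcm = 153.
    Write x = 1 + 9·t and substitute into x ≡ 1 (mod 17): 9·t ≡ 1 − 1 = 0 (mod 17).
    The inverse of 9 mod 17 is 2 (since 9·2 = 18 = 1·17 + 1), so t ≡ 2·0 = 0 ≡ 0 (mod 17).
    Then x = 1 + 9·0 = 1, valid modulo lcm(9, 17) = 153: x ≡ 1 (mod 153).
  Combine with x ≡ 2 (mod 13); new modulus lcm = 1989.
    Write x = 1 + 153·t and substitute into x ≡ 2 (mod 13): 153·t ≡ 2 − 1 = 1 (mod 13).
    Reduce coefficients mod 13: 10·t ≡ 1 (mod 13).
    The inverse of 10 mod 13 is 4 (since 10·4 = 40 = 3·13 + 1), so t ≡ 4·1 = 4 ≡ 4 (mod 13).
    Then x = 1 + 153·4 = 613, valid modulo lcm(153, 13) = 1989: x ≡ 613 (mod 1989).
  Combine with x ≡ 15 (mod 16); new modulus lcm = 31824.
    Write x = 613 + 1989·t and substitute into x ≡ 15 (mod 16): 1989·t ≡ 15 − 613 = -598 (mod 16).
    Reduce coefficients mod 16: 5·t ≡ 10 (mod 16).
    The inverse of 5 mod 16 is 13 (since 5·13 = 65 = 4·16 + 1), so t ≡ 13·10 = 130 ≡ 2 (mod 16).
    Then x = 613 + 1989·2 = 4591, valid modulo lcm(1989, 16) = 31824: x ≡ 4591 (mod 31824).
  Combine with x ≡ 1 (mod 5); new modulus lcm = 159120.
    Write x = 4591 + 31824·t and substitute into x ≡ 1 (mod 5): 31824·t ≡ 1 − 4591 = -4590 (mod 5).
    Reduce coefficients mod 5: 4·t ≡ 0 (mod 5).
    The inverse of 4 mod 5 is 4 (since 4·4 = 16 = 3·5 + 1), so t ≡ 4·0 = 0 ≡ 0 (mod 5).
    Then x = 4591 + 31824·0 = 4591, valid modulo lcm(31824, 5) = 159120: x ≡ 4591 (mod 159120).
Verify against each original: 4591 mod 9 = 1, 4591 mod 17 = 1, 4591 mod 13 = 2, 4591 mod 16 = 15, 4591 mod 5 = 1.

x ≡ 4591 (mod 159120).


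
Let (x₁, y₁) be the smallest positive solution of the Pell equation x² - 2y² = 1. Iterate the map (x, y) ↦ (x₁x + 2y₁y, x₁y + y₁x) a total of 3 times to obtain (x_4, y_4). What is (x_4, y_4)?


Step 1: Find the fundamental solution (x₁, y₁) of x² - 2y² = 1.
  Expand √2 as a continued fraction. a₀ = ⌊√2⌋ = 1; iterate m_{k+1} = d_k·a_k − m_k, d_{k+1} = (2 − m_{k+1}²)/d_k, a_{k+1} = ⌊(a₀ + m_{k+1})/d_{k+1}⌋ (starting m₀ = 0, d₀ = 1), with convergents p_k = a_k·p_{k-1} + p_{k-2}, q_k = a_k·q_{k-1} + q_{k-2} (p₋₁ = 1, q₋₁ = 0):
  k = 0: a₀ = 1; p₀/q₀ = 1/1; p₀² − 2·q₀² = 1 − 2 = -1.
  k = 1: m = 1, d = 1, a = ⌊(1 + 1)/1⌋ = 2; p/q = (2·1 + 1)/(2·1 + 0) = 3/2; p² − 2·q² = 9 − 8 = 1.
  The first convergent with p² − 2·q² = 1 gives the fundamental solution (x₁, y₁) = (3, 2).
Step 2: Apply the recurrence (x_{n+1}, y_{n+1}) = (x₁x_n + 2y₁y_n, x₁y_n + y₁x_n) repeatedly.
  From (x_1, y_1) = (3, 2): x_2 = 3·3 + 2·2·2 = 17; y_2 = 3·2 + 2·3 = 12.
  From (x_2, y_2) = (17, 12): x_3 = 3·17 + 2·2·12 = 99; y_3 = 3·12 + 2·17 = 70.
  From (x_3, y_3) = (99, 70): x_4 = 3·99 + 2·2·70 = 577; y_4 = 3·70 + 2·99 = 408.
Step 3: Verify x_4² - 2·y_4² = 332929 - 332928 = 1 (should be 1). ✓

(x_1, y_1) = (3, 2); (x_4, y_4) = (577, 408).


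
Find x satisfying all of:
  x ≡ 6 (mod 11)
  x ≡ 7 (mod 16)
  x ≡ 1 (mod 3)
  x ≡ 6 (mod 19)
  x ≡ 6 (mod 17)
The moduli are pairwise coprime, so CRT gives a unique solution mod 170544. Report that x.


Product of moduli M = 11 · 16 · 3 · 19 · 17 = 170544.
Merge one congruence at a time:
  Start: x ≡ 6 (mod 11).
  Combine with x ≡ 7 (mod 16); new modulus lcm = 176.
    Write x = 6 + 11·t and substitute into x ≡ 7 (mod 16): 11·t ≡ 7 − 6 = 1 (mod 16).
    The inverse of 11 mod 16 is 3 (since 11·3 = 33 = 2·16 + 1), so t ≡ 3·1 = 3 ≡ 3 (mod 16).
    Then x = 6 + 11·3 = 39, valid modulo lcm(11, 16) = 176: x ≡ 39 (mod 176).
  Combine with x ≡ 1 (mod 3); new modulus lcm = 528.
    Write x = 39 + 176·t and substitute into x ≡ 1 (mod 3): 176·t ≡ 1 − 39 = -38 (mod 3).
    Reduce coefficients mod 3: 2·t ≡ 1 (mod 3).
    The inverse of 2 mod 3 is 2 (since 2·2 = 4 = 1·3 + 1), so t ≡ 2·1 = 2 ≡ 2 (mod 3).
    Then x = 39 + 176·2 = 391, valid modulo lcm(176, 3) = 528: x ≡ 391 (mod 528).
  Combine with x ≡ 6 (mod 19); new modulus lcm = 10032.
    Write x = 391 + 528·t and substitute into x ≡ 6 (mod 19): 528·t ≡ 6 − 391 = -385 (mod 19).
    Reduce coefficients mod 19: 15·t ≡ 14 (mod 19).
    The inverse of 15 mod 19 is 14 (since 15·14 = 210 = 11·19 + 1), so t ≡ 14·14 = 196 ≡ 6 (mod 19).
    Then x = 391 + 528·6 = 3559, valid modulo lcm(528, 19) = 10032: x ≡ 3559 (mod 10032).
  Combine with x ≡ 6 (mod 17); new modulus lcm = 170544.
    Write x = 3559 + 10032·t and substitute into x ≡ 6 (mod 17): 10032·t ≡ 6 − 3559 = -3553 (mod 17).
    Reduce coefficients mod 17: 2·t ≡ 0 (mod 17).
    The inverse of 2 mod 17 is 9 (since 2·9 = 18 = 1·17 + 1), so t ≡ 9·0 = 0 ≡ 0 (mod 17).
    Then x = 3559 + 10032·0 = 3559, valid modulo lcm(10032, 17) = 170544: x ≡ 3559 (mod 170544).
Verify against each original: 3559 mod 11 = 6, 3559 mod 16 = 7, 3559 mod 3 = 1, 3559 mod 19 = 6, 3559 mod 17 = 6.

x ≡ 3559 (mod 170544).


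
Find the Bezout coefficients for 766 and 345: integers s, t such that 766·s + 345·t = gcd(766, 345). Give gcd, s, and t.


Euclidean algorithm on (766, 345) — divide until remainder is 0:
  766 = 2 · 345 + 76
  345 = 4 · 76 + 41
  76 = 1 · 41 + 35
  41 = 1 · 35 + 6
  35 = 5 · 6 + 5
  6 = 1 · 5 + 1
  5 = 5 · 1 + 0
gcd(766, 345) = 1.
Track Bezout coefficients alongside the remainders: start with r₀ = 766 = a·1 + b·0 (s = 1, t = 0) and r₁ = 345 = a·0 + b·1 (s = 0, t = 1); each new remainder r_{k+1} = r_{k-1} − q_k·r_k inherits s_{k+1} = s_{k-1} − q_k·s_k, t_{k+1} = t_{k-1} − q_k·t_k, so r_k = a·s_k + b·t_k at every step:
  q = 2: r = 76, s = 1 − 2·0 = 1, t = 0 − 2·1 = -2  (check: 766·1 + 345·(-2) = 76)
  q = 4: r = 41, s = 0 − 4·1 = -4, t = 1 − 4·(-2) = 9  (check: 766·(-4) + 345·9 = 41)
  q = 1: r = 35, s = 1 − 1·(-4) = 5, t = -2 − 1·9 = -11  (check: 766·5 + 345·(-11) = 35)
  q = 1: r = 6, s = -4 − 1·5 = -9, t = 9 − 1·(-11) = 20  (check: 766·(-9) + 345·20 = 6)
  q = 5: r = 5, s = 5 − 5·(-9) = 50, t = -11 − 5·20 = -111  (check: 766·50 + 345·(-111) = 5)
  q = 1: r = 1, s = -9 − 1·50 = -59, t = 20 − 1·(-111) = 131  (check: 766·(-59) + 345·131 = 1)
The row with r = 1 (the gcd) gives the Bezout coefficients s = -59, t = 131.
Result: 766 · (-59) + 345 · (131) = 1.

gcd(766, 345) = 1; s = -59, t = 131 (check: 766·(-59) + 345·131 = 1).


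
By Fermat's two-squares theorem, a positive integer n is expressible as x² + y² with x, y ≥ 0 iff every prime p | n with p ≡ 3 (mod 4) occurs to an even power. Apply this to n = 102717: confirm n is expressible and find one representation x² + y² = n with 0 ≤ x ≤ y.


Step 1: Factor n = 102717 = 3^2 · 101 · 113.
Step 2: Check the mod-4 condition on each prime factor: 3 ≡ 3 (mod 4), exponent 2 (must be even); 101 ≡ 1 (mod 4), exponent 1; 113 ≡ 1 (mod 4), exponent 1.
All primes ≡ 3 (mod 4) appear to even exponent (or don't appear), so by the two-squares theorem n IS expressible as a sum of two squares.
Step 3: Build a representation. Group n = k² · m with k = 3 and m = 101 · 113 = 11413 (a product of primes ≡ 1 (mod 4)); a representation of m scales to one of n via (k·x)² + (k·y)² = k²(x² + y²). Each prime p ≡ 1 (mod 4) is itself a sum of two squares; find a² by testing p − a² for a perfect square:
  101: 101 − 1² = 100 = 10² ⇒ 101 = 1² + 10².
  113: 113 − 1² = 112, 113 − 2² = 109, 113 − 3² = 104, 113 − 4² = 97, 113 − 5² = 88, 113 − 6² = 77, 113 − 7² = 64 = 8² ⇒ 113 = 7² + 8².
  Combine using the Brahmagupta–Fibonacci identity (a² + b²)(c² + d²) = (ac − bd)² + (ad + bc)² = (ac + bd)² + (ad − bc)²:
  101 · 113 = 11413: from (1² + 10²)(7² + 8²), take (1·7 − 10·8, 1·8 + 10·7) = (7 − 80, 8 + 70) = (-73, 78); dropping signs (only squares matter) gives (73, 78); check 73² + 78² = 5329 + 6084 = 11413 ✓.
  Scale by k = 3: (3·73, 3·78) = (219, 234).
Step 4: Order so x ≤ y and verify: 219² + 234² = 47961 + 54756 = 102717 = n. ✓

n = 102717 = 219² + 234² (one valid representation with x ≤ y).


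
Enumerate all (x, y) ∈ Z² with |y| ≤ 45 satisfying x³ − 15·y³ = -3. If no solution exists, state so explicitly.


The equation is x³ - 15y³ = -3. For fixed y, x³ = 15·y³ − 3, so a solution requires the RHS to be a perfect cube.
Strategy: iterate y from -45 to 45, compute RHS = 15·y³ − 3, and check whether it is a (positive or negative) perfect cube.
Check small values of y:
  y = 0: RHS = -3 is not a perfect cube.
  y = 1: RHS = 12 is not a perfect cube.
  y = -1: RHS = -18 is not a perfect cube.
  y = 2: RHS = 117 is not a perfect cube.
  y = -2: RHS = -123 is not a perfect cube.
  y = 3: RHS = 402 is not a perfect cube.
  y = -3: RHS = -408 is not a perfect cube.
Continuing the search up to |y| = 45 finds no solutions either.
No (x, y) in the scanned range satisfies the equation.

No integer solutions with |y| ≤ 45.
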